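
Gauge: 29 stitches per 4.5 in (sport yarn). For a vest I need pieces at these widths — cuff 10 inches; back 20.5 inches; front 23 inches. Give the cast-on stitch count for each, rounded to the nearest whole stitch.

cuff 64; back 132; front 148.

Rate = 29/4.5 = 6.444 sts per in.
cuff: 10 × 6.444 = 64.44 → 64.
back: 20.5 × 6.444 = 132.11 → 132.
front: 23 × 6.444 = 148.22 → 148.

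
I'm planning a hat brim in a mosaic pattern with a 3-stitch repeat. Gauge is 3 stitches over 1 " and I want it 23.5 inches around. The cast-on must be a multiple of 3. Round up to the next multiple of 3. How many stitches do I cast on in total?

Cast on 72 stitches.

3 / 1 = 3 sts per inch.
23.5 × 3 = 70.50 sts.
Next multiple of 3: 72.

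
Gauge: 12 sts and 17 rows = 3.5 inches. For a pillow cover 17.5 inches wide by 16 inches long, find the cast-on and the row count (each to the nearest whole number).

Cast on 60 stitches and work 78 rows.

Stitch gauge = 12/3.5 = 3.429 sts/in; 17.5 × 3.429 = 60.00 → 60 sts.
Row gauge = 17/3.5 = 4.857 rows/in; 16 × 4.857 = 77.71 → 78 rows.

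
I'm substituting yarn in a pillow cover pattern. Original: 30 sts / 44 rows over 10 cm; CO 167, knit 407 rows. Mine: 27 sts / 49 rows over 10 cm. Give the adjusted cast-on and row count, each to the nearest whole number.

Stitches: 167 × 27/30 = 150.30 → 150.
Rows: 407 × 49/44 = 453.25 → 453.

Cast on 150 stitches; work 453 rows.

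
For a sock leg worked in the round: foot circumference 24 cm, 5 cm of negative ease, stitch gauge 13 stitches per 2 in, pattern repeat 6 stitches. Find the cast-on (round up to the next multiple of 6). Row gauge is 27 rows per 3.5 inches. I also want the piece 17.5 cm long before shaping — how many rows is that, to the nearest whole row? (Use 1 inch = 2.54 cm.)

Finished = 24 − 5 = 19 cm.
19 cm × 1/2.54 = 7.48 inches.
13/2 = 6.5 sts per in; 7.48 × 6.5 = 48.62 sts.
Next multiple of 6 → 54.
17.5 cm = 6.89 inches; × 7.714 = 53.15 → 53 rows.

Cast on 54 stitches; work 53 rows.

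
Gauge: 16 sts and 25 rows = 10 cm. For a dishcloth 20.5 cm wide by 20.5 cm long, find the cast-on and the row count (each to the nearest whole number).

Cast on 33 stitches and work 51 rows.

Stitch gauge = 16/10 = 1.6 sts/cm; 20.5 × 1.6 = 32.80 → 33 sts.
Row gauge = 25/10 = 2.5 rows/cm; 20.5 × 2.5 = 51.25 → 51 rows.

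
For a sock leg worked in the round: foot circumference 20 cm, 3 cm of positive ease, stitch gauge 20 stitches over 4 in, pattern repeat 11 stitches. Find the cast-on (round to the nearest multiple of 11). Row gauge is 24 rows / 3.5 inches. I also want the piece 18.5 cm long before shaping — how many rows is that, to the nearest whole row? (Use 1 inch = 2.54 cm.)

Finished = 20 + 3 = 23 cm.
23 cm × 1/2.54 = 9.06 inches.
20/4 = 5 sts per in; 9.06 × 5 = 45.28 sts.
Nearest multiple of 11 → 44.
18.5 cm = 7.28 inches; × 6.857 = 49.94 → 50 rows.

Cast on 44 stitches; work 50 rows.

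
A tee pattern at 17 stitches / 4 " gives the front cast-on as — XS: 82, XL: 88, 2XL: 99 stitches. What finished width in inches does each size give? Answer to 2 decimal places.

XS 19.29 inches; XL 20.71 inches; 2XL 23.29 inches.

17/4 = 4.25 sts per in.
XS: 82 / 4.25 = 19.294 → 19.29 in.
XL: 88 / 4.25 = 20.706 → 20.71 in.
2XL: 99 / 4.25 = 23.294 → 23.29 in.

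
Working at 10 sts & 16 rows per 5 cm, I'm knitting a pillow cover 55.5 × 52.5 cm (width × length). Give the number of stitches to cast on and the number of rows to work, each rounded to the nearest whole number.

Stitch gauge = 10/5 = 2 sts/cm; 55.5 × 2 = 111.00 → 111 sts.
Row gauge = 16/5 = 3.2 rows/cm; 52.5 × 3.2 = 168.00 → 168 rows.

Cast on 111 stitches and work 168 rows.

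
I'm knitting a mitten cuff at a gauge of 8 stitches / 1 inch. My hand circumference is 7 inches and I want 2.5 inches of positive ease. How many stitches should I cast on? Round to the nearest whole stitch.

Finished = 7 + 2.5 = 9.5 in.
8 / 1 = 8 sts per inch.
9.50 × 8 = 76.00 sts.

CO 76 sts.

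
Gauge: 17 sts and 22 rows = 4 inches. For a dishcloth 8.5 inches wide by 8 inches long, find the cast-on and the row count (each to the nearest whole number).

Cast on 36 stitches and work 44 rows.

Stitch gauge = 17/4 = 4.25 sts/in; 8.5 × 4.25 = 36.12 → 36 sts.
Row gauge = 22/4 = 5.5 rows/in; 8 × 5.5 = 44.00 → 44 rows.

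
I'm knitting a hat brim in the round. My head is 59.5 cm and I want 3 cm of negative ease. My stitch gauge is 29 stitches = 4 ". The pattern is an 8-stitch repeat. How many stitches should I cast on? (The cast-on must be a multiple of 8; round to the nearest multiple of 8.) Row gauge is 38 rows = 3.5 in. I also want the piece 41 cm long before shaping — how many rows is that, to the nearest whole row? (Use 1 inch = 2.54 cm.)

Finished = 59.5 − 3 = 56.5 cm.
56.5 cm × 1/2.54 = 22.24 inches.
29/4 = 7.25 sts per in; 22.24 × 7.25 = 161.27 sts.
Nearest multiple of 8 → 160.
41 cm = 16.14 inches; × 10.857 = 175.25 → 175 rows.

Cast on 160 stitches; work 175 rows.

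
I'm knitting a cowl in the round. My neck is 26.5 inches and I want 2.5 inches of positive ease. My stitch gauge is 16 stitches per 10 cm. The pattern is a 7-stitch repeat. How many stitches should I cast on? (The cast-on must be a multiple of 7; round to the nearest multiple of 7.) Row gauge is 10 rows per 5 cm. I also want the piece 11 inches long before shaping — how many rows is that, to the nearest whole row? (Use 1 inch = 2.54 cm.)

Cast on 119 stitches; work 56 rows.

Finished = 26.5 + 2.5 = 29 inches.
29 inches × 2.54 = 73.66 cm.
16/10 = 1.6 sts per cm; 73.66 × 1.6 = 117.86 sts.
Nearest multiple of 7 → 119.
11 inches = 27.94 cm; × 2 = 55.88 → 56 rows.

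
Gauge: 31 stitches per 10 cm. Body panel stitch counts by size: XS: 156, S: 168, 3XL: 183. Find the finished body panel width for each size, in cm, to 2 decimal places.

31/10 = 3.1 sts per cm.
XS: 156 / 3.1 = 50.323 → 50.32 cm.
S: 168 / 3.1 = 54.194 → 54.19 cm.
3XL: 183 / 3.1 = 59.032 → 59.03 cm.

XS 50.32 cm; S 54.19 cm; 3XL 59.03 cm.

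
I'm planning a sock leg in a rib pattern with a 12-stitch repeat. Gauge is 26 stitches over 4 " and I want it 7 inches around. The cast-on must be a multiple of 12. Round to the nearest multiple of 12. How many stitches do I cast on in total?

26 / 4 = 6.5 sts per inch.
7 × 6.5 = 45.50 sts.
Nearest multiple of 12: 48.

CO 48 sts.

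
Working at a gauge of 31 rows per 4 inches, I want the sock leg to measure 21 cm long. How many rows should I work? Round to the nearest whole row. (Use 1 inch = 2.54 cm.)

21 cm = 8.27 in.
31 rows / 4 in = 7.75 rows per inch.
8.27 × 7.75 = 64.07 rows.
Round to nearest → 64.

64 rows.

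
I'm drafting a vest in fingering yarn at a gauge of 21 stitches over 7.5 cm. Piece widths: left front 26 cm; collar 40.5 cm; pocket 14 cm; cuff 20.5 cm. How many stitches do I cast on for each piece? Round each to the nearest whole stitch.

Rate = 21/7.5 = 2.8 sts per cm.
left front: 26 × 2.8 = 72.80 → 73.
collar: 40.5 × 2.8 = 113.40 → 113.
pocket: 14 × 2.8 = 39.20 → 39.
cuff: 20.5 × 2.8 = 57.40 → 57.

left front 73; collar 113; pocket 39; cuff 57.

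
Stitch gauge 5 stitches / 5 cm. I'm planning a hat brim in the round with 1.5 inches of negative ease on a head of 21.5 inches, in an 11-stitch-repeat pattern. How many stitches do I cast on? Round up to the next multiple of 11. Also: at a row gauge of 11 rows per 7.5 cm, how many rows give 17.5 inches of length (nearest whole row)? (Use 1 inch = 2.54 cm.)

Finished = 21.5 − 1.5 = 20 inches.
20 inches × 2.54 = 50.80 cm.
5/5 = 1 sts per cm; 50.80 × 1 = 50.80 sts.
Next multiple of 11 → 55.
17.5 inches = 44.45 cm; × 1.467 = 65.19 → 65 rows.

Cast on 55 stitches; work 65 rows.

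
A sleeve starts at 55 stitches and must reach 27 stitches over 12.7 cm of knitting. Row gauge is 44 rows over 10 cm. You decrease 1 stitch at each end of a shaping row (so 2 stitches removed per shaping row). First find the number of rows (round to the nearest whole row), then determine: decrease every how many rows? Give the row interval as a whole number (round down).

Decrease every 4th row.

Rows = 12.7 × 4.4 = 55.9 → 56 rows.
Stitches to remove: 28 → 14 shaping rows (at 2 st each).
56 / 14 = 4.00 → every 4 rows.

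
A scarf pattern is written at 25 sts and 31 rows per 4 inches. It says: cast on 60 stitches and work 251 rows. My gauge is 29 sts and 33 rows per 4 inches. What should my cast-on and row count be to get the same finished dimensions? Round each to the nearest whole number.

Stitches: 60 × 29/25 = 69.60 → 70.
Rows: 251 × 33/31 = 267.19 → 267.

Cast on 70 stitches; work 267 rows.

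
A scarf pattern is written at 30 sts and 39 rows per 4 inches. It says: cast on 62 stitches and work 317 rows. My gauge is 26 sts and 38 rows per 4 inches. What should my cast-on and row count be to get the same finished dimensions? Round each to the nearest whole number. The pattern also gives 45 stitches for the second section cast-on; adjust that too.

Stitches: 62 × 26/30 = 53.73 → 54.
Rows: 317 × 38/39 = 308.87 → 309.
second section cast-on: 45 × 26/30 = 39.00 → 39.

Cast on 54 stitches; work 309 rows; second section cast-on 39 stitches.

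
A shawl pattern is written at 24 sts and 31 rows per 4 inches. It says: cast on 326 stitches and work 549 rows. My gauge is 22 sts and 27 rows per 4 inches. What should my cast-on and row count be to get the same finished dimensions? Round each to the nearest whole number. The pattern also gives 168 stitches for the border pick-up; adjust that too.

Stitches: 326 × 22/24 = 298.83 → 299.
Rows: 549 × 27/31 = 478.16 → 478.
border pick-up: 168 × 22/24 = 154.00 → 154.

Cast on 299 stitches; work 478 rows; border pick-up 154 stitches.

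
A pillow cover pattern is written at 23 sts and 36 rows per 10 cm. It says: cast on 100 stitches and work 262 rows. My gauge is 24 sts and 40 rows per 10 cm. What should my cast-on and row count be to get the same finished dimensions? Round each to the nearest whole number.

Cast on 104 stitches; work 291 rows.

Stitches: 100 × 24/23 = 104.35 → 104.
Rows: 262 × 40/36 = 291.11 → 291.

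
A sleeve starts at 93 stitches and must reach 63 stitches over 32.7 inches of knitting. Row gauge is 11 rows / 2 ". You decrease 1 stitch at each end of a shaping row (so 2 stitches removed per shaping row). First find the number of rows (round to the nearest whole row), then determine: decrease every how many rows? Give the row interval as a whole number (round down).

Rows = 32.7 × 5.5 = 179.9 → 180 rows.
Stitches to remove: 30 → 15 shaping rows (at 2 st each).
180 / 15 = 12.00 → every 12 rows.

Decrease every 12th row.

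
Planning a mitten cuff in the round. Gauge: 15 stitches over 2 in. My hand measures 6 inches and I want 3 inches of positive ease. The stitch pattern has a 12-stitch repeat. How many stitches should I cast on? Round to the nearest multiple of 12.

Finished = 6 + 3 = 9 inches.
15 / 2 = 7.5 sts/in.
9 × 7.5 = 67.50 sts.
Nearest multiple of 12: 72.

CO 72 sts.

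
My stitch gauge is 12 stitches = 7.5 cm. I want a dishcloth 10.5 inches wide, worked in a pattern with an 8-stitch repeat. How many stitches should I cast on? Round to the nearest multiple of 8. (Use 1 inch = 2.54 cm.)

10.5 in = 10.5 × 2.54 = 26.67 cm.
12 / 7.5 = 1.6 sts/cm.
26.67 × 1.6 = 42.67 sts.
→ 40.

CO 40 sts.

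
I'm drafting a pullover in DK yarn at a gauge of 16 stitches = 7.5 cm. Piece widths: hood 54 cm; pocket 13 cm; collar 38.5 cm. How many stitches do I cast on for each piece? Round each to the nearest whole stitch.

Rate = 16/7.5 = 2.133 sts per cm.
hood: 54 × 2.133 = 115.20 → 115.
pocket: 13 × 2.133 = 27.73 → 28.
collar: 38.5 × 2.133 = 82.13 → 82.

hood 115; pocket 28; collar 82.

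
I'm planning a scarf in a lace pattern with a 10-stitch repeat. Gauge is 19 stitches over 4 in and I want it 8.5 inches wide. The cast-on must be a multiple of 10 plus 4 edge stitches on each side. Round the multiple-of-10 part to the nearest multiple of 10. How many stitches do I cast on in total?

CO 38 sts.

19 / 4 = 4.75 sts per inch.
8.5 × 4.75 = 40.38 sts.
Less 8 edge sts → 32.38 for the repeat.
Nearest multiple of 10: 30.
Add back 8 edge sts → 38.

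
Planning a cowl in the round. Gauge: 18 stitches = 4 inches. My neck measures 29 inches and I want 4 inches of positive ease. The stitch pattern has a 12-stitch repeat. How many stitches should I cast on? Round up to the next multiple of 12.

156 stitches.

Finished = 29 + 4 = 33 inches.
18 / 4 = 4.5 sts/in.
33 × 4.5 = 148.50 sts.
Next multiple of 12: 156.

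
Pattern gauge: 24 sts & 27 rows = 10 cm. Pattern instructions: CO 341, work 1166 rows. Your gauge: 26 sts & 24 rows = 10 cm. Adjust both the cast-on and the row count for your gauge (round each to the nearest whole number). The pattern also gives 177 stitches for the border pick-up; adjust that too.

Cast on 369 stitches; work 1036 rows; border pick-up 192 stitches.

Stitches: 341 × 26/24 = 369.42 → 369.
Rows: 1166 × 24/27 = 1036.44 → 1036.
border pick-up: 177 × 26/24 = 191.75 → 192.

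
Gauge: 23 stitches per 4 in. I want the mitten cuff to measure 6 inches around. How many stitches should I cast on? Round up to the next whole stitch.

35 stitches.

23 stitches / 4 in = 5.75 stitches per inch.
6 × 5.75 = 34.50 stitches.
Round up → 35.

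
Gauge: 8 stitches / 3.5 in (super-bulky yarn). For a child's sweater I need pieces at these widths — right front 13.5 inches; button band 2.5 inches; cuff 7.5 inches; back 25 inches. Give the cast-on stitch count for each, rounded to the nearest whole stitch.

Rate = 8/3.5 = 2.286 sts per in.
right front: 13.5 × 2.286 = 30.86 → 31.
button band: 2.5 × 2.286 = 5.71 → 6.
cuff: 7.5 × 2.286 = 17.14 → 17.
back: 25 × 2.286 = 57.14 → 57.

right front 31; button band 6; cuff 17; back 57.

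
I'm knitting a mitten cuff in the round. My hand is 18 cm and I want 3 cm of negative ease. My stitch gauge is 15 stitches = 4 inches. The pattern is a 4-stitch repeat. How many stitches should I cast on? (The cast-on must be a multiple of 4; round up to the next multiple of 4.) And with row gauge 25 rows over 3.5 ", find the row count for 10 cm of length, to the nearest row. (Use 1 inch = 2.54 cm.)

Finished = 18 − 3 = 15 cm.
15 cm × 1/2.54 = 5.91 inches.
15/4 = 3.75 sts per in; 5.91 × 3.75 = 22.15 sts.
Next multiple of 4 → 24.
10 cm = 3.94 inches; × 7.143 = 28.12 → 28 rows.

Cast on 24 stitches; work 28 rows.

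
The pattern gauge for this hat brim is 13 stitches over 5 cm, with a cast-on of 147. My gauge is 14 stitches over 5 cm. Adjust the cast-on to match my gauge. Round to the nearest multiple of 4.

CO 160 sts.

Scale factor = 14 / 13 = 1.077.
147 × 14 / 13 = 158.31 sts.
→ 160 sts.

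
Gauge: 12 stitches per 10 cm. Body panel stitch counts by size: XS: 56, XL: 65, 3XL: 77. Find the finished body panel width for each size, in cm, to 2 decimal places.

XS 46.67 cm; XL 54.17 cm; 3XL 64.17 cm.

12/10 = 1.2 sts per cm.
XS: 56 / 1.2 = 46.667 → 46.67 cm.
XL: 65 / 1.2 = 54.167 → 54.17 cm.
3XL: 77 / 1.2 = 64.167 → 64.17 cm.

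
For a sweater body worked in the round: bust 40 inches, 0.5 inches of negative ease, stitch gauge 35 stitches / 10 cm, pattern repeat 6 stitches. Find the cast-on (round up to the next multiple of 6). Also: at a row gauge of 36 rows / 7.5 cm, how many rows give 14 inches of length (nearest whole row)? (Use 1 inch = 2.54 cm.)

Cast on 354 stitches; work 171 rows.

Finished = 40 − 0.5 = 39.5 inches.
39.5 inches × 2.54 = 100.33 cm.
35/10 = 3.5 sts per cm; 100.33 × 3.5 = 351.15 sts.
Next multiple of 6 → 354.
14 inches = 35.56 cm; × 4.8 = 170.69 → 171 rows.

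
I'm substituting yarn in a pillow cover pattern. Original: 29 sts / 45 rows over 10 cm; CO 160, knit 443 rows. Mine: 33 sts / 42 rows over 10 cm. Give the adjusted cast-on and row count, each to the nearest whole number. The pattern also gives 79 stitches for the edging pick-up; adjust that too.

Stitches: 160 × 33/29 = 182.07 → 182.
Rows: 443 × 42/45 = 413.47 → 413.
edging pick-up: 79 × 33/29 = 89.90 → 90.

Cast on 182 stitches; work 413 rows; edging pick-up 90 stitches.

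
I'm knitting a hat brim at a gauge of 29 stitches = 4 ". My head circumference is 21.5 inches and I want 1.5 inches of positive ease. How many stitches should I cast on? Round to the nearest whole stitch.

Cast on 167 stitches.

Finished = 21.5 + 1.5 = 23 in.
29 / 4 = 7.25 sts per inch.
23.00 × 7.25 = 166.75 sts.
→ 167 sts.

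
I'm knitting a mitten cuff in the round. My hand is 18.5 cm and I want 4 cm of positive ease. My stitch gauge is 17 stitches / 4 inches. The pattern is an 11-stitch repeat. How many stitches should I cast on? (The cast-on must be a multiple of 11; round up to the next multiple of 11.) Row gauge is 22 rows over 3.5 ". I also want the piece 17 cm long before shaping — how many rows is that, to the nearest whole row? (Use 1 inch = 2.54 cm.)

Finished = 18.5 + 4 = 22.5 cm.
22.5 cm × 1/2.54 = 8.86 inches.
17/4 = 4.25 sts per in; 8.86 × 4.25 = 37.65 sts.
Next multiple of 11 → 44.
17 cm = 6.69 inches; × 6.286 = 42.07 → 42 rows.

Cast on 44 stitches; work 42 rows.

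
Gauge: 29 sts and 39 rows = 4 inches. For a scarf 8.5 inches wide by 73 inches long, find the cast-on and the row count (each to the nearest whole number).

Cast on 62 stitches and work 712 rows.

Stitch gauge = 29/4 = 7.25 sts/in; 8.5 × 7.25 = 61.62 → 62 sts.
Row gauge = 39/4 = 9.75 rows/in; 73 × 9.75 = 711.75 → 712 rows.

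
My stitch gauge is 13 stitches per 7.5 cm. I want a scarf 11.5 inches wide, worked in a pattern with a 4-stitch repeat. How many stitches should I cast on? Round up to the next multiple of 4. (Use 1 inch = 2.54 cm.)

11.5 in = 11.5 × 2.54 = 29.21 cm.
13 / 7.5 = 1.733 sts/cm.
29.21 × 1.733 = 50.63 sts.
→ 52.

52 stitches.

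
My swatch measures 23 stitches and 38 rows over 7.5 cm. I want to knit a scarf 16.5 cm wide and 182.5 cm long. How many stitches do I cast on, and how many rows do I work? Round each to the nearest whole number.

Stitch gauge = 23/7.5 = 3.067 sts/cm; 16.5 × 3.067 = 50.60 → 51 sts.
Row gauge = 38/7.5 = 5.067 rows/cm; 182.5 × 5.067 = 924.67 → 925 rows.

Cast on 51 stitches and work 925 rows.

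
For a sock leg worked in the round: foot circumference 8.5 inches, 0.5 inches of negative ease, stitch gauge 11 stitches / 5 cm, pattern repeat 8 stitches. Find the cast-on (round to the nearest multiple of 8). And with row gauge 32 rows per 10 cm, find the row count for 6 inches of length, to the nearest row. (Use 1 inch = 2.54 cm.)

Finished = 8.5 − 0.5 = 8 inches.
8 inches × 2.54 = 20.32 cm.
11/5 = 2.2 sts per cm; 20.32 × 2.2 = 44.70 sts.
Nearest multiple of 8 → 48.
6 inches = 15.24 cm; × 3.2 = 48.77 → 49 rows.

Cast on 48 stitches; work 49 rows.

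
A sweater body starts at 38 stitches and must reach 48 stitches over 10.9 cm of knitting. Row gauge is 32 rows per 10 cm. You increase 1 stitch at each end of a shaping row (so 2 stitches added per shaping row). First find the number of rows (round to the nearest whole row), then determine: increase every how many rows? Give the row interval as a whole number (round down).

Rows = 10.9 × 3.2 = 34.9 → 35 rows.
Stitches to add: 10 → 5 shaping rows (at 2 st each).
35 / 5 = 7.00 → every 7 rows.

Increase every 7th row.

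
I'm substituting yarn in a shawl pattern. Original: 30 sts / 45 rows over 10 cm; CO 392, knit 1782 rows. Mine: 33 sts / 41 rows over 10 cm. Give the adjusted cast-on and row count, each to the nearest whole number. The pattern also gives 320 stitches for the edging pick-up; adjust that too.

Cast on 431 stitches; work 1624 rows; edging pick-up 352 stitches.

Stitches: 392 × 33/30 = 431.20 → 431.
Rows: 1782 × 41/45 = 1623.60 → 1624.
edging pick-up: 320 × 33/30 = 352.00 → 352.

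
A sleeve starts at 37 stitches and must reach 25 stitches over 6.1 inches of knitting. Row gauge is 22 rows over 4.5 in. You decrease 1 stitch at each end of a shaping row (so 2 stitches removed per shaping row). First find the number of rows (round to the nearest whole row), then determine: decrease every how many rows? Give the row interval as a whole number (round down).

Rows = 6.1 × 4.889 = 29.8 → 30 rows.
Stitches to remove: 12 → 6 shaping rows (at 2 st each).
30 / 6 = 5.00 → every 5 rows.

Decrease every 5th row.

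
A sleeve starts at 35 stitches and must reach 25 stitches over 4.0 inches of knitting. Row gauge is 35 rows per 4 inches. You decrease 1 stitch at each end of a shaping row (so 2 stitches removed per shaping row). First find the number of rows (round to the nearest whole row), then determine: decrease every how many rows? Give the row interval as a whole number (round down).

Rows = 4.0 × 8.75 = 35.0 → 35 rows.
Stitches to remove: 10 → 5 shaping rows (at 2 st each).
35 / 5 = 7.00 → every 7 rows.

Decrease every 7th row.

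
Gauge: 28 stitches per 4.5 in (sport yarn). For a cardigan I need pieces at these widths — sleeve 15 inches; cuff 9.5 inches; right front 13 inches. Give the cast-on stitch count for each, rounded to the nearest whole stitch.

Rate = 28/4.5 = 6.222 sts per in.
sleeve: 15 × 6.222 = 93.33 → 93.
cuff: 9.5 × 6.222 = 59.11 → 59.
right front: 13 × 6.222 = 80.89 → 81.

sleeve 93; cuff 59; right front 81.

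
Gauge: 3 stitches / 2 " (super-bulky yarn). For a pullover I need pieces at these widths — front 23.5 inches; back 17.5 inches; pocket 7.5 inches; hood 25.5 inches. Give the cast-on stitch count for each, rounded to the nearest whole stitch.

front 35; back 26; pocket 11; hood 38.

Rate = 3/2 = 1.5 sts per in.
front: 23.5 × 1.5 = 35.25 → 35.
back: 17.5 × 1.5 = 26.25 → 26.
pocket: 7.5 × 1.5 = 11.25 → 11.
hood: 25.5 × 1.5 = 38.25 → 38.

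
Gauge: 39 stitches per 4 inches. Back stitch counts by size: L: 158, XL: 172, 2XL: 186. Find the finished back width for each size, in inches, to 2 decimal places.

L 16.21 inches; XL 17.64 inches; 2XL 19.08 inches.

39/4 = 9.75 sts per in.
L: 158 / 9.75 = 16.205 → 16.21 in.
XL: 172 / 9.75 = 17.641 → 17.64 in.
2XL: 186 / 9.75 = 19.077 → 19.08 in.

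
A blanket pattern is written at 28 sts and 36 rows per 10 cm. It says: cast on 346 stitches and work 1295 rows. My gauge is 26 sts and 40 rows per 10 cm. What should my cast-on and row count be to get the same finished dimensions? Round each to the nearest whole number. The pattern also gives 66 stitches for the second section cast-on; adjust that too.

Stitches: 346 × 26/28 = 321.29 → 321.
Rows: 1295 × 40/36 = 1438.89 → 1439.
second section cast-on: 66 × 26/28 = 61.29 → 61.

Cast on 321 stitches; work 1439 rows; second section cast-on 61 stitches.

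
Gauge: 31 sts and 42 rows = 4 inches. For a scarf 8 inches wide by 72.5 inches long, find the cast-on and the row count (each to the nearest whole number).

Stitch gauge = 31/4 = 7.75 sts/in; 8 × 7.75 = 62.00 → 62 sts.
Row gauge = 42/4 = 10.5 rows/in; 72.5 × 10.5 = 761.25 → 761 rows.

Cast on 62 stitches and work 761 rows.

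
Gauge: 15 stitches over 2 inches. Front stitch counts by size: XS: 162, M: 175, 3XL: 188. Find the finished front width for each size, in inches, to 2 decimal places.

XS 21.60 inches; M 23.33 inches; 3XL 25.07 inches.

15/2 = 7.5 sts per in.
XS: 162 / 7.5 = 21.600 → 21.60 in.
M: 175 / 7.5 = 23.333 → 23.33 in.
3XL: 188 / 7.5 = 25.067 → 25.07 in.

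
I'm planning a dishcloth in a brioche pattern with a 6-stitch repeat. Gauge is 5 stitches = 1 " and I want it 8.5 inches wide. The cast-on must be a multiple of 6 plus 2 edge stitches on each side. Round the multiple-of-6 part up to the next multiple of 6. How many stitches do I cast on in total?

CO 46 sts.

5 / 1 = 5 sts per inch.
8.5 × 5 = 42.50 sts.
Less 4 edge sts → 38.50 for the repeat.
Next multiple of 6: 42.
Add back 4 edge sts → 46.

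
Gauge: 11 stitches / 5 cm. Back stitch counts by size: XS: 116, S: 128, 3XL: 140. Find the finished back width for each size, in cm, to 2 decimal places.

11/5 = 2.2 sts per cm.
XS: 116 / 2.2 = 52.727 → 52.73 cm.
S: 128 / 2.2 = 58.182 → 58.18 cm.
3XL: 140 / 2.2 = 63.636 → 63.64 cm.

XS 52.73 cm; S 58.18 cm; 3XL 63.64 cm.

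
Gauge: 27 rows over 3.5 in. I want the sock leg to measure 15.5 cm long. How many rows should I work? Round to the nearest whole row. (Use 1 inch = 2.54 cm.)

15.5 cm = 6.10 in.
27 rows / 3.5 in = 7.714 rows per inch.
6.10 × 7.714 = 47.08 rows.
Round to nearest → 47.

Knit 47 rows.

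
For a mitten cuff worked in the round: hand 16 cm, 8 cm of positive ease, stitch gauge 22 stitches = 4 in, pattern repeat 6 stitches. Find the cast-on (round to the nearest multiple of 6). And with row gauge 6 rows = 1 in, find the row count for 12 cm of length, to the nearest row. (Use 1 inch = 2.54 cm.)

Finished = 16 + 8 = 24 cm.
24 cm × 1/2.54 = 9.45 inches.
22/4 = 5.5 sts per in; 9.45 × 5.5 = 51.97 sts.
Nearest multiple of 6 → 54.
12 cm = 4.72 inches; × 6 = 28.35 → 28 rows.

Cast on 54 stitches; work 28 rows.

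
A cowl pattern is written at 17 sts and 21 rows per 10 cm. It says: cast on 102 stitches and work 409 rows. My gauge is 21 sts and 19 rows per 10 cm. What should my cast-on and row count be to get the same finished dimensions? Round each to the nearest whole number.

Cast on 126 stitches; work 370 rows.

Stitches: 102 × 21/17 = 126.00 → 126.
Rows: 409 × 19/21 = 370.05 → 370.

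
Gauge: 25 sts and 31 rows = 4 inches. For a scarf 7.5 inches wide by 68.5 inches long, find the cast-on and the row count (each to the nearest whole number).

Cast on 47 stitches and work 531 rows.

Stitch gauge = 25/4 = 6.25 sts/in; 7.5 × 6.25 = 46.88 → 47 sts.
Row gauge = 31/4 = 7.75 rows/in; 68.5 × 7.75 = 530.88 → 531 rows.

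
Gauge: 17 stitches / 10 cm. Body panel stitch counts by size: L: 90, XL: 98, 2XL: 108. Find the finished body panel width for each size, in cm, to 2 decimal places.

17/10 = 1.7 sts per cm.
L: 90 / 1.7 = 52.941 → 52.94 cm.
XL: 98 / 1.7 = 57.647 → 57.65 cm.
2XL: 108 / 1.7 = 63.529 → 63.53 cm.

L 52.94 cm; XL 57.65 cm; 2XL 63.53 cm.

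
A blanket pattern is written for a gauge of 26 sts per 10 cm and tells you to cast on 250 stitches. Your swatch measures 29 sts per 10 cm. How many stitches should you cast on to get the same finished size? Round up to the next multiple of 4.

Scale factor = 29 / 26 = 1.115.
250 × 29 / 26 = 278.85 sts.
→ 280 sts.

CO 280 sts.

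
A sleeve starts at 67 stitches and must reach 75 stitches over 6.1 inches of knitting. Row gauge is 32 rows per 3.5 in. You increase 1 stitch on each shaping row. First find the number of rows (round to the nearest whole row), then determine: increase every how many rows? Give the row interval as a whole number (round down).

Rows = 6.1 × 9.143 = 55.8 → 56 rows.
Stitches to add: 8 → 8 shaping rows (at 1 st each).
56 / 8 = 7.00 → every 7 rows.

Increase every 7th row.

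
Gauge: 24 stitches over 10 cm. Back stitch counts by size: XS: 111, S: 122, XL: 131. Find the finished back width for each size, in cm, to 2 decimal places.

24/10 = 2.4 sts per cm.
XS: 111 / 2.4 = 46.250 → 46.25 cm.
S: 122 / 2.4 = 50.833 → 50.83 cm.
XL: 131 / 2.4 = 54.583 → 54.58 cm.

XS 46.25 cm; S 50.83 cm; XL 54.58 cm.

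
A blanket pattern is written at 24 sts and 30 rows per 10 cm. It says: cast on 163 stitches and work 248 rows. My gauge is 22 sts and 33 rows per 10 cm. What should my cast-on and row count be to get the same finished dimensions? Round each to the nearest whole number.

Stitches: 163 × 22/24 = 149.42 → 149.
Rows: 248 × 33/30 = 272.80 → 273.

Cast on 149 stitches; work 273 rows.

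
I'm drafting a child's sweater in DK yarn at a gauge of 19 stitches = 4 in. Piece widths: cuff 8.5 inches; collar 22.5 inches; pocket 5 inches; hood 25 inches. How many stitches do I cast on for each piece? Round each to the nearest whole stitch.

cuff 40; collar 107; pocket 24; hood 119.

Rate = 19/4 = 4.75 sts per in.
cuff: 8.5 × 4.75 = 40.38 → 40.
collar: 22.5 × 4.75 = 106.88 → 107.
pocket: 5 × 4.75 = 23.75 → 24.
hood: 25 × 4.75 = 118.75 → 119.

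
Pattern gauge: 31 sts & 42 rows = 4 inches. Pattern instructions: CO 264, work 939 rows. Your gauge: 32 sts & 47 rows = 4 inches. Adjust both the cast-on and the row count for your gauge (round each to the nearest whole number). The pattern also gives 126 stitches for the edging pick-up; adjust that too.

Stitches: 264 × 32/31 = 272.52 → 273.
Rows: 939 × 47/42 = 1050.79 → 1051.
edging pick-up: 126 × 32/31 = 130.06 → 130.

Cast on 273 stitches; work 1051 rows; edging pick-up 130 stitches.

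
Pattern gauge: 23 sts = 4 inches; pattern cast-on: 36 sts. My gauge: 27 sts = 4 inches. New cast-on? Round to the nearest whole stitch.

Scale factor = 27 / 23 = 1.174.
36 × 27 / 23 = 42.26 sts.
→ 42 sts.

Cast on 42 stitches.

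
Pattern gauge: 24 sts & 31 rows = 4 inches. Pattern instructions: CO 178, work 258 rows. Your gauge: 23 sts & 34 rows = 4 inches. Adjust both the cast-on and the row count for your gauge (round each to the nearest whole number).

Stitches: 178 × 23/24 = 170.58 → 171.
Rows: 258 × 34/31 = 282.97 → 283.

Cast on 171 stitches; work 283 rows.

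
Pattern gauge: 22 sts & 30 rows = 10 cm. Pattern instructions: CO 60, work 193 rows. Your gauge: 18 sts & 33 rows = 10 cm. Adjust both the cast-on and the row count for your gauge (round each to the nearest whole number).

Stitches: 60 × 18/22 = 49.09 → 49.
Rows: 193 × 33/30 = 212.30 → 212.

Cast on 49 stitches; work 212 rows.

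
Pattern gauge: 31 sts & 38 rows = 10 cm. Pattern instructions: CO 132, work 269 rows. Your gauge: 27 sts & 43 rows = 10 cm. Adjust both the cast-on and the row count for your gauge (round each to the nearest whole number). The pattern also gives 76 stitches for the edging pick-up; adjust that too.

Cast on 115 stitches; work 304 rows; edging pick-up 66 stitches.

Stitches: 132 × 27/31 = 114.97 → 115.
Rows: 269 × 43/38 = 304.39 → 304.
edging pick-up: 76 × 27/31 = 66.19 → 66.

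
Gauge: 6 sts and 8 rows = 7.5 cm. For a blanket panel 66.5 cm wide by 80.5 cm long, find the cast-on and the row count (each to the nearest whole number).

Cast on 53 stitches and work 86 rows.

Stitch gauge = 6/7.5 = 0.8 sts/cm; 66.5 × 0.8 = 53.20 → 53 sts.
Row gauge = 8/7.5 = 1.067 rows/cm; 80.5 × 1.067 = 85.87 → 86 rows.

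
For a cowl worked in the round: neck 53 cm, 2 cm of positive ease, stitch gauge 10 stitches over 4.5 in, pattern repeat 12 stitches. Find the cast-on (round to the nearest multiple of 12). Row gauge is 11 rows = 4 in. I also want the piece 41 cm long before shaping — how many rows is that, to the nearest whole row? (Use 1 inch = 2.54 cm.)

Cast on 48 stitches; work 44 rows.

Finished = 53 + 2 = 55 cm.
55 cm × 1/2.54 = 21.65 inches.
10/4.5 = 2.222 sts per in; 21.65 × 2.222 = 48.12 sts.
Nearest multiple of 12 → 48.
41 cm = 16.14 inches; × 2.75 = 44.39 → 44 rows.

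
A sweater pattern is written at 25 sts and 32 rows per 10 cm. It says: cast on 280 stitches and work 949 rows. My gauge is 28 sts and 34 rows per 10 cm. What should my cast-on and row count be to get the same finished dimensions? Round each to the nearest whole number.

Stitches: 280 × 28/25 = 313.60 → 314.
Rows: 949 × 34/32 = 1008.31 → 1008.

Cast on 314 stitches; work 1008 rows.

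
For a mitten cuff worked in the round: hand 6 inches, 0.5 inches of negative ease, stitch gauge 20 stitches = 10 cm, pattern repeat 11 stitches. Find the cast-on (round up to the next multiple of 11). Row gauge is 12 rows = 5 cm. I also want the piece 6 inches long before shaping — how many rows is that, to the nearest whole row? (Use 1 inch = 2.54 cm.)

Cast on 33 stitches; work 37 rows.

Finished = 6 − 0.5 = 5.5 inches.
5.5 inches × 2.54 = 13.97 cm.
20/10 = 2 sts per cm; 13.97 × 2 = 27.94 sts.
Next multiple of 11 → 33.
6 inches = 15.24 cm; × 2.4 = 36.58 → 37 rows.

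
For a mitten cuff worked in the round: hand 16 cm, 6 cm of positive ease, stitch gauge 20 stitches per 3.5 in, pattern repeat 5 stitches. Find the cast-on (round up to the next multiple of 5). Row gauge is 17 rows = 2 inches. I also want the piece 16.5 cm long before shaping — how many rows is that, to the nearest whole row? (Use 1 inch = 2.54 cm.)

Finished = 16 + 6 = 22 cm.
22 cm × 1/2.54 = 8.66 inches.
20/3.5 = 5.714 sts per in; 8.66 × 5.714 = 49.49 sts.
Next multiple of 5 → 50.
16.5 cm = 6.50 inches; × 8.5 = 55.22 → 55 rows.

Cast on 50 stitches; work 55 rows.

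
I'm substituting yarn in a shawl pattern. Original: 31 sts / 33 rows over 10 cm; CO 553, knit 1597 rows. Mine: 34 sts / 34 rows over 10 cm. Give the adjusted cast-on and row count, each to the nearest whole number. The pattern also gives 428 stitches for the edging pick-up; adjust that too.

Cast on 607 stitches; work 1645 rows; edging pick-up 469 stitches.

Stitches: 553 × 34/31 = 606.52 → 607.
Rows: 1597 × 34/33 = 1645.39 → 1645.
edging pick-up: 428 × 34/31 = 469.42 → 469.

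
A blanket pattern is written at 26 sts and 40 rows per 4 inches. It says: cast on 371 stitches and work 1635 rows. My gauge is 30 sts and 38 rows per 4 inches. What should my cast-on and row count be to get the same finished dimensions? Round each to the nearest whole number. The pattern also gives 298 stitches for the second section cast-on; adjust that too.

Cast on 428 stitches; work 1553 rows; second section cast-on 344 stitches.

Stitches: 371 × 30/26 = 428.08 → 428.
Rows: 1635 × 38/40 = 1553.25 → 1553.
second section cast-on: 298 × 30/26 = 343.85 → 344.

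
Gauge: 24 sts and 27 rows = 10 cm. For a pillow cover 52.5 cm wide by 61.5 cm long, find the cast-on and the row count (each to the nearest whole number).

Cast on 126 stitches and work 166 rows.

Stitch gauge = 24/10 = 2.4 sts/cm; 52.5 × 2.4 = 126.00 → 126 sts.
Row gauge = 27/10 = 2.7 rows/cm; 61.5 × 2.7 = 166.05 → 166 rows.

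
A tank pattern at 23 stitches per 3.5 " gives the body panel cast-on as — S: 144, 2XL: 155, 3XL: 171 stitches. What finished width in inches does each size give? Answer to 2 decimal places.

S 21.91 inches; 2XL 23.59 inches; 3XL 26.02 inches.

23/3.5 = 6.571 sts per in.
S: 144 / 6.571 = 21.913 → 21.91 in.
2XL: 155 / 6.571 = 23.587 → 23.59 in.
3XL: 171 / 6.571 = 26.022 → 26.02 in.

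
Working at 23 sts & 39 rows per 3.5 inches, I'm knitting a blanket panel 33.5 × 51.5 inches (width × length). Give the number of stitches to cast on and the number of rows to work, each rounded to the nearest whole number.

Stitch gauge = 23/3.5 = 6.571 sts/in; 33.5 × 6.571 = 220.14 → 220 sts.
Row gauge = 39/3.5 = 11.143 rows/in; 51.5 × 11.143 = 573.86 → 574 rows.

Cast on 220 stitches and work 574 rows.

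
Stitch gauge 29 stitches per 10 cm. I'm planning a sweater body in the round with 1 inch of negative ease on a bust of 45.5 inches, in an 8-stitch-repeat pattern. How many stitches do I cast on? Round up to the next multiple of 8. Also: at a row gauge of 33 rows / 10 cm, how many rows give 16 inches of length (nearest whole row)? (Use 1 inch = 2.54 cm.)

Finished = 45.5 − 1 = 44.5 inches.
44.5 inches × 2.54 = 113.03 cm.
29/10 = 2.9 sts per cm; 113.03 × 2.9 = 327.79 sts.
Next multiple of 8 → 328.
16 inches = 40.64 cm; × 3.3 = 134.11 → 134 rows.

Cast on 328 stitches; work 134 rows.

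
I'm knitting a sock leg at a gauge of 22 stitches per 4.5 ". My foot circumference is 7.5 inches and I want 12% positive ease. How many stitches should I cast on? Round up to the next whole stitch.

Finished = 7.5 × 1.12 = 8.40 in.
22 / 4.5 = 4.889 sts per inch.
8.40 × 4.889 = 41.07 sts.
→ 42 sts.

Cast on 42 stitches.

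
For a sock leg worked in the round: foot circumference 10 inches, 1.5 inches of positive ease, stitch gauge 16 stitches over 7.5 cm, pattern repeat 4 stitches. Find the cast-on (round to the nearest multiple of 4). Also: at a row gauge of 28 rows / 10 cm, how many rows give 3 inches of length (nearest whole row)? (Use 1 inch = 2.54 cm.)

Cast on 64 stitches; work 21 rows.

Finished = 10 + 1.5 = 11.5 inches.
11.5 inches × 2.54 = 29.21 cm.
16/7.5 = 2.133 sts per cm; 29.21 × 2.133 = 62.31 sts.
Nearest multiple of 4 → 64.
3 inches = 7.62 cm; × 2.8 = 21.34 → 21 rows.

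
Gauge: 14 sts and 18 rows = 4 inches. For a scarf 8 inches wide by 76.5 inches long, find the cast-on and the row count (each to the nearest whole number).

Stitch gauge = 14/4 = 3.5 sts/in; 8 × 3.5 = 28.00 → 28 sts.
Row gauge = 18/4 = 4.5 rows/in; 76.5 × 4.5 = 344.25 → 344 rows.

Cast on 28 stitches and work 344 rows.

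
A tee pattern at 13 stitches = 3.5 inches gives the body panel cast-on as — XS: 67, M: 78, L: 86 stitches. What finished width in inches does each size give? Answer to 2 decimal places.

13/3.5 = 3.714 sts per in.
XS: 67 / 3.714 = 18.038 → 18.04 in.
M: 78 / 3.714 = 21.000 → 21.00 in.
L: 86 / 3.714 = 23.154 → 23.15 in.

XS 18.04 inches; M 21.00 inches; L 23.15 inches.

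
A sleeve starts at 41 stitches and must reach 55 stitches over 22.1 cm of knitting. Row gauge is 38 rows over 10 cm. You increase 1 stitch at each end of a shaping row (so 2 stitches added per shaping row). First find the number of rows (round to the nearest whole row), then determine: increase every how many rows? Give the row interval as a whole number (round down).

Rows = 22.1 × 3.8 = 84.0 → 84 rows.
Stitches to add: 14 → 7 shaping rows (at 2 st each).
84 / 7 = 12.00 → every 12 rows.

Increase every 12th row.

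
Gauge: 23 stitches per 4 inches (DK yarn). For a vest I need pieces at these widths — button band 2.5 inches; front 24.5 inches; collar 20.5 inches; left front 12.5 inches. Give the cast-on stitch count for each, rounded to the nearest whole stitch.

Rate = 23/4 = 5.75 sts per in.
button band: 2.5 × 5.75 = 14.38 → 14.
front: 24.5 × 5.75 = 140.88 → 141.
collar: 20.5 × 5.75 = 117.88 → 118.
left front: 12.5 × 5.75 = 71.88 → 72.

button band 14; front 141; collar 118; left front 72.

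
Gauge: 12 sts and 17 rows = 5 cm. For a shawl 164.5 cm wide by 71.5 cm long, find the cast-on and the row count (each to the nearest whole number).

Stitch gauge = 12/5 = 2.4 sts/cm; 164.5 × 2.4 = 394.80 → 395 sts.
Row gauge = 17/5 = 3.4 rows/cm; 71.5 × 3.4 = 243.10 → 243 rows.

Cast on 395 stitches and work 243 rows.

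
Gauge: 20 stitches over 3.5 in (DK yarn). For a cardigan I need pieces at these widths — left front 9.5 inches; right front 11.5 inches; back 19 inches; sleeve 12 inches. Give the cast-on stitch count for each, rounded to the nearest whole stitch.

Rate = 20/3.5 = 5.714 sts per in.
left front: 9.5 × 5.714 = 54.29 → 54.
right front: 11.5 × 5.714 = 65.71 → 66.
back: 19 × 5.714 = 108.57 → 109.
sleeve: 12 × 5.714 = 68.57 → 69.

left front 54; right front 66; back 109; sleeve 69.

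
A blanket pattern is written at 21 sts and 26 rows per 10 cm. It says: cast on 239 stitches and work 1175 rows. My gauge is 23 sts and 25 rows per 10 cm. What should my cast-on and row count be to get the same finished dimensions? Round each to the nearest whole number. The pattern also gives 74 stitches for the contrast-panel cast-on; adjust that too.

Stitches: 239 × 23/21 = 261.76 → 262.
Rows: 1175 × 25/26 = 1129.81 → 1130.
contrast-panel cast-on: 74 × 23/21 = 81.05 → 81.

Cast on 262 stitches; work 1130 rows; contrast-panel cast-on 81 stitches.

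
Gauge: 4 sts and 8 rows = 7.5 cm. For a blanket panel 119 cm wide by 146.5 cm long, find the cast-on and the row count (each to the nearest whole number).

Cast on 63 stitches and work 156 rows.

Stitch gauge = 4/7.5 = 0.533 sts/cm; 119 × 0.533 = 63.47 → 63 sts.
Row gauge = 8/7.5 = 1.067 rows/cm; 146.5 × 1.067 = 156.27 → 156 rows.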